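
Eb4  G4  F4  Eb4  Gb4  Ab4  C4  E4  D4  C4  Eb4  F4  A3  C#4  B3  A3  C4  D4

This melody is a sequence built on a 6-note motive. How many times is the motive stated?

18 notes in groups of 6 gives 18/6 = 3 statements.
Starts: Eb4, C4, A3 — each down a 3rd.

3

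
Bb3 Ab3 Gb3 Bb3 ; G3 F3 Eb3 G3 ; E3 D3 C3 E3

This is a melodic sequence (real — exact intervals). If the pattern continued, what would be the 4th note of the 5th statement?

Grouping in 4s, the 4th note of each cell is Bb3, G3, E3.
Each moves down a 3rd. Continuing: C#3 → A#2.

A#2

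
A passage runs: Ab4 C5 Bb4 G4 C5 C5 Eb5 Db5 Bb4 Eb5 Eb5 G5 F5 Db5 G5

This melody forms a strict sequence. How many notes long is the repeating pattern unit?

5

There are 15 notes; a 5-note unit gives 3 cells:
Ab4 C5 Bb4 G4 C5 | C5 Eb5 Db5 Bb4 Eb5 | Eb5 G5 F5 Db5 G5
Every group is a transposition up a 3rd of the one before; no shorter unit works.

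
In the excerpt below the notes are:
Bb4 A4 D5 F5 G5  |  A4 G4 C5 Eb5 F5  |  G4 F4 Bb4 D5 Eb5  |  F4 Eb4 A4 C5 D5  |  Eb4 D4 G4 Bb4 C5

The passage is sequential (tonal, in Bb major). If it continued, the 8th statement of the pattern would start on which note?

Taking 5-note groups, the heads are Bb4, A4, G4, F4, Eb4: the pattern moves down a 2nd.
Extending the heads down a 2nd: D4 → C4 → Bb3.

Bb3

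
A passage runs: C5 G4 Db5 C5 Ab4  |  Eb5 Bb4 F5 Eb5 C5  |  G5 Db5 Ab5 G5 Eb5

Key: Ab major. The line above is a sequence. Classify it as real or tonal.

Every note is diatonic to Ab major.
Cell 1 has +6 semitones from note 2 to 3, but cell 2 has +7 — the interval quality changes while the contour stays the same, which is the hallmark of a tonal sequence.

tonal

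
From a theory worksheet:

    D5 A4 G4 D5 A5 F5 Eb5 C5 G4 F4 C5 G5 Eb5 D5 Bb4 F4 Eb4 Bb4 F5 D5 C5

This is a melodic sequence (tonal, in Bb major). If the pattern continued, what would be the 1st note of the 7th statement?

The unit is 7 notes. Position-1 pitches of the 3 shown cells: D5, C5, Bb4.
Carrying that down a 2nd forward: A4 → G4 → F4 → Eb4.

Eb4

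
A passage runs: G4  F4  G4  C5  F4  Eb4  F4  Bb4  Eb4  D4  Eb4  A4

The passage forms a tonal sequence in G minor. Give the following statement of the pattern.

The 4-note cells begin on G4, F4, Eb4 — each down a 2nd from the last.
So cell 4 is D4 C4 D4 G4.

D4 C4 D4 G4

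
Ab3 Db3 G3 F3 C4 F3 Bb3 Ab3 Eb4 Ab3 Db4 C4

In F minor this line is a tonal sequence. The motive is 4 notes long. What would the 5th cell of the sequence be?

Bb4 Eb4 Ab4 G4

The 4-note cells begin on Ab3, C4, Eb4 — each up a 3rd from the last.
Continuing the starts: G4 → Bb4.
Statement 5 starts on Bb4 and keeps the same diatonic contour: Bb4 Eb4 Ab4 G4.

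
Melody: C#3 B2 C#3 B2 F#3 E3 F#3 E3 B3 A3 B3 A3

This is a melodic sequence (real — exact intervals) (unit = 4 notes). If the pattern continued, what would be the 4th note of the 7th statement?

F5

Grouping in 4s, the 4th note of each cell is B2, E3, A3.
Each moves up a 4th. Continuing: D4 → G4 → C5 → F5.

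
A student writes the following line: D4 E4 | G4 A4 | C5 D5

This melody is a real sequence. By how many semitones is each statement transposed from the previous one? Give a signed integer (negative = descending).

5

With a 2-note motive the entries are D4, G4, C5, each up a 4th from the previous.
Counting half-steps from D4 to G4: 5.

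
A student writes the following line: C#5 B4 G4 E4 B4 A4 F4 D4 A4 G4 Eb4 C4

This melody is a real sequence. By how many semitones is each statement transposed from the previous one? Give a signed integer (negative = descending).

With a 4-note motive the entries are C#5, B4, A4, each down a 2nd from the previous.
C#5 to B4 spans -2 semitones.

-2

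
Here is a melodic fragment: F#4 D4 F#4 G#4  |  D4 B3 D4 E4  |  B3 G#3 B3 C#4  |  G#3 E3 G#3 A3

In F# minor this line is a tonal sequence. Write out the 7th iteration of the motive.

Taking 4-note groups, the heads are F#4, D4, B3, G#3: the pattern moves down a 3rd.
Continuing the starts: E3 → C#3 → A2.
From A2 the diatonic shape gives A2 F#2 A2 B2.

A2 F#2 A2 B2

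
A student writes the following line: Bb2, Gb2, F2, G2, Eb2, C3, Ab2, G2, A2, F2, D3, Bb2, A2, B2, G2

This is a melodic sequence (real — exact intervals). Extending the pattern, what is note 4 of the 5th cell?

D#3

Grouping in 5s, the 4th note of each cell is G2, A2, B2.
Extending up a 2nd: C#3 → D#3.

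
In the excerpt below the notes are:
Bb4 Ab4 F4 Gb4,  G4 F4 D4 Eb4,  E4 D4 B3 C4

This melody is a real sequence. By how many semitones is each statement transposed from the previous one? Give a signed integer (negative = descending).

Unit = 4 notes; the statements start on Bb4, G4, E4, moving down a 3rd each time.
Counting half-steps from Bb4 to G4: -3.

-3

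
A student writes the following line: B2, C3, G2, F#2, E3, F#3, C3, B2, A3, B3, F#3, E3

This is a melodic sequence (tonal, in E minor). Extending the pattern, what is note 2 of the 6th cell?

D5

The unit is 4 notes. Position-2 pitches of the 3 shown cells: C3, F#3, B3.
Extending up a 4th: E4 → A4 → D5.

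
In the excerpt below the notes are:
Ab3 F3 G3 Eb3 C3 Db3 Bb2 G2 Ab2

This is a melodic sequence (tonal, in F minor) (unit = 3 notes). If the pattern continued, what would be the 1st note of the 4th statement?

With 3-note cells, note 1 of each statement runs Ab3, Eb3, Bb2.
Each moves down a 4th; the next is F2.

F2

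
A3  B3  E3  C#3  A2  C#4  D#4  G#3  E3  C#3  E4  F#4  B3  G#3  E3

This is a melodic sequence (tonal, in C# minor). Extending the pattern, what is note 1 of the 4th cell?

The unit is 5 notes. Position-1 pitches of the 3 shown cells: A3, C#4, E4.
From E4, up a 3rd gives G#4.

G#4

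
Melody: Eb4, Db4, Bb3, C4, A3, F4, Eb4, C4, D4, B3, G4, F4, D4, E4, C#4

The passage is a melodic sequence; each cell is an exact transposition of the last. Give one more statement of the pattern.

The 5-note cells begin on Eb4, F4, G4 — each up a 2nd from the last.
So cell 4 is A4 G4 E4 F#4 D#4.

A4 G4 E4 F#4 D#4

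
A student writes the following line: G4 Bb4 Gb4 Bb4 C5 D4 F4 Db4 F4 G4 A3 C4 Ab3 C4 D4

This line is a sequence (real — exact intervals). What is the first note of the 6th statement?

F#2

Unit = 5 notes; the statements start on G4, D4, A3, moving down a 4th each time.
Extending the heads down a 4th: E3 → B2 → F#2.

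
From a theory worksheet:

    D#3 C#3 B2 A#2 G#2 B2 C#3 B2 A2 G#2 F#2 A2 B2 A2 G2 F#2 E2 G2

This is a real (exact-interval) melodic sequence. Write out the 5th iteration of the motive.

Taking 6-note groups, the heads are D#3, C#3, B2: the pattern moves down a 2nd.
Extending down a 2nd: A2 → G2.
From G2 the exact shape gives G2 F2 Eb2 D2 C2 Eb2.

G2 F2 Eb2 D2 C2 Eb2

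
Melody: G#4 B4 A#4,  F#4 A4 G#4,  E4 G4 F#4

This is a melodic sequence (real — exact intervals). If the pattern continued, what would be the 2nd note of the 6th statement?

The unit is 3 notes. Position-2 pitches of the 3 shown cells: B4, A4, G4.
Carrying that down a 2nd forward: F4 → Eb4 → Db4.

Db4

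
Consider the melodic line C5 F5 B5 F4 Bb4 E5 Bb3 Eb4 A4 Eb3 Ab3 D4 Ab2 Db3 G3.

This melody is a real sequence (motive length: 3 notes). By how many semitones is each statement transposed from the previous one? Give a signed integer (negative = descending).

With a 3-note motive the entries are C5, F4, Bb3, Eb3, Ab2, each down a 5th from the previous.
C5→F4 is 65 − 72 = -7 semitones.

-7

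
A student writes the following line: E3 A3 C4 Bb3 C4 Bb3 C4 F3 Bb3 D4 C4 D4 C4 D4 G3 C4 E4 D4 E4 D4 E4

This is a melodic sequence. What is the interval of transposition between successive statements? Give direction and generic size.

Unit = 7 notes; the statements start on E3, F3, G3, moving up a 2nd each time.
From E3 to F3: up a 2nd.

up a 2nd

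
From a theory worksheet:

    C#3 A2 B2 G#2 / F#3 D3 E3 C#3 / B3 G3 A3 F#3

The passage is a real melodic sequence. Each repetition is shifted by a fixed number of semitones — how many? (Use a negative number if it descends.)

5

The 4-note cells begin on C#3, F#3, B3 — each up a 4th from the last.
C#3 to F#3 spans +5 semitones.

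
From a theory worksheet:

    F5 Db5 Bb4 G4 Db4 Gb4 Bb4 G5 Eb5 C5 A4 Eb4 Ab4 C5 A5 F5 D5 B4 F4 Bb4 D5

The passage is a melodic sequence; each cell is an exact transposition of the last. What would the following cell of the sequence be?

Taking 7-note groups, the heads are F5, G5, A5: the pattern moves up a 2nd.
Statement 4 starts on B5 and keeps the same exact contour: B5 G5 E5 C#5 G4 C5 E5.

B5 G5 E5 C#5 G4 C5 E5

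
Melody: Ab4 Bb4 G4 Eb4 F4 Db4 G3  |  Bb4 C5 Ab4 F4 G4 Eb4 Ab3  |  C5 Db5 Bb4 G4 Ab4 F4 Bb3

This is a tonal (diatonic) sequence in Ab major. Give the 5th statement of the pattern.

The 7-note cells begin on Ab4, Bb4, C5 — each up a 2nd from the last.
Continuing the starts: Db5 → Eb5.
Statement 5 starts on Eb5 and keeps the same diatonic contour: Eb5 F5 Db5 Bb4 C5 Ab4 Db4.

Eb5 F5 Db5 Bb4 C5 Ab4 Db4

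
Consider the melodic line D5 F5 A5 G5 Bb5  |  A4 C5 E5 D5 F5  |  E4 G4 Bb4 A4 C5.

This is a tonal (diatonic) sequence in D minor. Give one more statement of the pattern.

Bb3 D4 F4 E4 G4

Unit = 5 notes; the statements start on D5, A4, E4, moving down a 4th each time.
So cell 4 is Bb3 D4 F4 E4 G4.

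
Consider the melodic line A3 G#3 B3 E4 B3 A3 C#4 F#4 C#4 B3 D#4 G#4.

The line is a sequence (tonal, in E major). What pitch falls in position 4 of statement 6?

C#5

The unit is 4 notes. Position-4 pitches of the 3 shown cells: E4, F#4, G#4.
Each moves up a 2nd. Continuing: A4 → B4 → C#5.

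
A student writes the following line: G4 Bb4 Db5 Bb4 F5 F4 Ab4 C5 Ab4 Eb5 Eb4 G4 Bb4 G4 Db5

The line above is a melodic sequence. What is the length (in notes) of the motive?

There are 15 notes; a 5-note unit gives 3 cells:
G4 Bb4 Db5 Bb4 F5 | F4 Ab4 C5 Ab4 Eb5 | Eb4 G4 Bb4 G4 Db5
Each cell is the previous one down a 2nd — so the unit is 5 notes.

5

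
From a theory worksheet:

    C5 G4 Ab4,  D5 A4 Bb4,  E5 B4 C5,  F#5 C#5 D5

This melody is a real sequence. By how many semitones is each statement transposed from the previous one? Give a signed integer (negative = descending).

2

With a 3-note motive the entries are C5, D5, E5, F#5, each up a 2nd from the previous.
Counting half-steps from C5 to D5: 2.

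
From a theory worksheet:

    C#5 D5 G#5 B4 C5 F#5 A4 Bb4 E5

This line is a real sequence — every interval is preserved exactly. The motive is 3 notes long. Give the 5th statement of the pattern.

Unit = 3 notes; the statements start on C#5, B4, A4, moving down a 2nd each time.
Extending down a 2nd: G4 → F4.
So cell 5 is F4 Gb4 C5.

F4 Gb4 C5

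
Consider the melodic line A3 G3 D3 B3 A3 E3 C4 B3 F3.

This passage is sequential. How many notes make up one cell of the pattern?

3

There are 9 notes; a 3-note unit gives 3 cells:
A3 G3 D3 | B3 A3 E3 | C4 B3 F3
Each cell is the previous one up a 2nd — so the unit is 3 notes.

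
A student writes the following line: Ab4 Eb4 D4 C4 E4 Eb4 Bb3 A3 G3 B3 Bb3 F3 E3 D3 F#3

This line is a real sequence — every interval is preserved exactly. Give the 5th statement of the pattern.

C3 G2 F#2 E2 G#2

The 5-note cells begin on Ab4, Eb4, Bb3 — each down a 4th from the last.
Extending down a 4th: F3 → C3.
So cell 5 is C3 G2 F#2 E2 G#2.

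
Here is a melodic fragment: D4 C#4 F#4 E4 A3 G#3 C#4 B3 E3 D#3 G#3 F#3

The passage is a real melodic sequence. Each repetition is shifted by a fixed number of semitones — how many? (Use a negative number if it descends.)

-5

Taking 4-note groups, the heads are D4, A3, E3: the pattern moves down a 4th.
D4 to A3 spans -5 semitones.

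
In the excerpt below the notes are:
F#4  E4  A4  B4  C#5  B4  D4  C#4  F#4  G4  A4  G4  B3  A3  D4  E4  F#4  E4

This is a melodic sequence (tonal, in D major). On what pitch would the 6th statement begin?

The 6-note cells begin on F#4, D4, B3 — each down a 3rd from the last.
Extending the heads down a 3rd: G3 → E3 → C#3.

C#3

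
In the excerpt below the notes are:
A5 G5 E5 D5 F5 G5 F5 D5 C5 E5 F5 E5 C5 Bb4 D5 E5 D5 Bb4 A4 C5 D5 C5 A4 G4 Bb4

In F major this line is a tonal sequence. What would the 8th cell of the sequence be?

The 5-note cells begin on A5, G5, F5, E5, D5 — each down a 2nd from the last.
Continuing the starts: C5 → Bb4 → A4.
So cell 8 is A4 G4 E4 D4 F4.

A4 G4 E4 D4 F4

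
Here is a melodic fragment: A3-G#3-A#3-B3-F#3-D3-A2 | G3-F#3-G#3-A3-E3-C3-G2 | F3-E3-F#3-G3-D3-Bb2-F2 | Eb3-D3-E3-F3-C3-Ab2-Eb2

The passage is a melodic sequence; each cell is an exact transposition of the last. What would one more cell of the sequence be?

Unit = 7 notes; the statements start on A3, G3, F3, Eb3, moving down a 2nd each time.
From Db3 the exact shape gives Db3 C3 D3 Eb3 Bb2 Gb2 Db2.

Db3 C3 D3 Eb3 Bb2 Gb2 Db2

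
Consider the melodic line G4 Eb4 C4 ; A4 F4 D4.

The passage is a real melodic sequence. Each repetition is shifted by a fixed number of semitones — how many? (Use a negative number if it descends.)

2

With a 3-note motive the entries are G4, A4, each up a 2nd from the previous.
G4 to A4 spans +2 semitones.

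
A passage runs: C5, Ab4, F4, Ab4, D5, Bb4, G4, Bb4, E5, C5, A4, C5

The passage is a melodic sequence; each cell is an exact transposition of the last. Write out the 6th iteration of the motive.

A#5 F#5 D#5 F#5

Unit = 4 notes; the statements start on C5, D5, E5, moving up a 2nd each time.
Extending up a 2nd: F#5 → G#5 → A#5.
From A#5 the exact shape gives A#5 F#5 D#5 F#5.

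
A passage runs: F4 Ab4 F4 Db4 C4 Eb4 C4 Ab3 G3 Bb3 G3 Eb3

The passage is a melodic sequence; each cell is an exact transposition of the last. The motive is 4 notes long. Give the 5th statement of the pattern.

The 4-note cells begin on F4, C4, G3 — each down a 4th from the last.
Continuing the starts: D3 → A2.
Statement 5 starts on A2 and keeps the same exact contour: A2 C3 A2 F2.

A2 C3 A2 F2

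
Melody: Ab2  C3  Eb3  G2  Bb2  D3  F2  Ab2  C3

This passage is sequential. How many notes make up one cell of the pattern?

There are 9 notes; a 3-note unit gives 3 cells:
Ab2 C3 Eb3 | G2 Bb2 D3 | F2 Ab2 C3
Every group is a transposition down a 2nd of the one before; no shorter unit works.

3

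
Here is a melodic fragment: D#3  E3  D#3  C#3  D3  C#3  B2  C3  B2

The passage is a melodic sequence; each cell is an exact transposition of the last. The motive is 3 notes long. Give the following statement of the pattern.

A2 Bb2 A2

The 3-note cells begin on D#3, C#3, B2 — each down a 2nd from the last.
So cell 4 is A2 Bb2 A2.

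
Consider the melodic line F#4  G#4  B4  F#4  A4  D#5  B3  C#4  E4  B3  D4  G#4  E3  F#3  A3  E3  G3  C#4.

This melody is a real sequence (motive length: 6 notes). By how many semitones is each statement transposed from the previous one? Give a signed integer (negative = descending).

-7

With a 6-note motive the entries are F#4, B3, E3, each down a 5th from the previous.
F#4 to B3 spans -7 semitones.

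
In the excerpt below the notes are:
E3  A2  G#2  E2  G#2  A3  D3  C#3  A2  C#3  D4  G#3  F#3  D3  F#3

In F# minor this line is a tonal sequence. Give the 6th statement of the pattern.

F#5 B4 A4 F#4 A4

The 5-note cells begin on E3, A3, D4 — each up a 4th from the last.
Carrying on: G#4 → C#5 → F#5.
So cell 6 is F#5 B4 A4 F#4 A4.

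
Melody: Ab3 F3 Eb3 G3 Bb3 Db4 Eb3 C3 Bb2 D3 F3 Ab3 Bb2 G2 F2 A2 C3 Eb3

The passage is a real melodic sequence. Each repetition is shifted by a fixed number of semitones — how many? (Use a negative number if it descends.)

The 6-note cells begin on Ab3, Eb3, Bb2 — each down a 4th from the last.
Ab3→Eb3 is 51 − 56 = -5 semitones.

-5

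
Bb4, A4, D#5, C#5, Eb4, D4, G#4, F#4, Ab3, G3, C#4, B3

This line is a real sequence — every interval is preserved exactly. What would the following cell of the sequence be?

Db3 C3 F#3 E3

With a 4-note motive the entries are Bb4, Eb4, Ab3, each down a 5th from the previous.
So cell 4 is Db3 C3 F#3 E3.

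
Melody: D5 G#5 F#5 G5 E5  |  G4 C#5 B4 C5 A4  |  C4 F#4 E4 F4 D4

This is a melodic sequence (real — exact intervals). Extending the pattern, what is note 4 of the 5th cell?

Grouping in 5s, the 4th note of each cell is G5, C5, F4.
Carrying that down a 5th forward: Bb3 → Eb3.

Eb3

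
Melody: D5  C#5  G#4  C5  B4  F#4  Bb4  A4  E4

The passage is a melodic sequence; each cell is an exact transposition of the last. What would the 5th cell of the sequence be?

With a 3-note motive the entries are D5, C5, Bb4, each down a 2nd from the previous.
Carrying on: Ab4 → Gb4.
From Gb4 the exact shape gives Gb4 F4 C4.

Gb4 F4 C4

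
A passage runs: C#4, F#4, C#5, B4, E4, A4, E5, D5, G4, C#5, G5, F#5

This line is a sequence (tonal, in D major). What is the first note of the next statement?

B4

Taking 4-note groups, the heads are C#4, E4, G4: the pattern moves up a 3rd.
The next head, up a 3rd from G4, is B4.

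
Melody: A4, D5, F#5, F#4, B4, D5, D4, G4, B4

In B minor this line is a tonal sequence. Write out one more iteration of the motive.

The 3-note cells begin on A4, F#4, D4 — each down a 3rd from the last.
So cell 4 is B3 E4 G4.

B3 E4 G4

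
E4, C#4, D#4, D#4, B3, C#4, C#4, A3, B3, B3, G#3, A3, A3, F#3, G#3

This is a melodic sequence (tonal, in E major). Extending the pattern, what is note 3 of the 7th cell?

E3

The unit is 3 notes. Position-3 pitches of the 5 shown cells: D#4, C#4, B3, A3, G#3.
Each moves down a 2nd. Continuing: F#3 → E3.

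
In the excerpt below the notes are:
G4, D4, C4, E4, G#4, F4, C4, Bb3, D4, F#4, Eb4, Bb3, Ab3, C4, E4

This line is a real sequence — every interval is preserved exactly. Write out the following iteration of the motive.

Unit = 5 notes; the statements start on G4, F4, Eb4, moving down a 2nd each time.
So cell 4 is Db4 Ab3 Gb3 Bb3 D4.

Db4 Ab3 Gb3 Bb3 D4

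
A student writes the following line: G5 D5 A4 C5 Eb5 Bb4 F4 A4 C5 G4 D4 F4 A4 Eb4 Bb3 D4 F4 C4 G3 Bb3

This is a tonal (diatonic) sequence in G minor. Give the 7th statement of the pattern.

Bb3 F3 C3 Eb3

Unit = 4 notes; the statements start on G5, Eb5, C5, A4, F4, moving down a 3rd each time.
Extending down a 3rd: D4 → Bb3.
So cell 7 is Bb3 F3 C3 Eb3.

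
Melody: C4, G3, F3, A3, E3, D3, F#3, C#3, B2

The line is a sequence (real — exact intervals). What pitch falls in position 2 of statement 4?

A#2

Grouping in 3s, the 2nd note of each cell is G3, E3, C#3.
From C#3, down a 3rd gives A#2.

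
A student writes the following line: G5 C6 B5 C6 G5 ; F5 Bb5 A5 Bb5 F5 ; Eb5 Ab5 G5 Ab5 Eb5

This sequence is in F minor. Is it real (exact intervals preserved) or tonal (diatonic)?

Each cell has the same semitone pattern (5, -1, 1, -5) — intervals are preserved exactly.
And B5 lies outside F minor, so the sequence is real rather than tonal.

real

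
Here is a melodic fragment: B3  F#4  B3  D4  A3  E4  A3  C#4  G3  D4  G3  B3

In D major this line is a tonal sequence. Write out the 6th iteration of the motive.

The 4-note cells begin on B3, A3, G3 — each down a 2nd from the last.
Continuing the starts: F#3 → E3 → D3.
Statement 6 starts on D3 and keeps the same diatonic contour: D3 A3 D3 F#3.

D3 A3 D3 F#3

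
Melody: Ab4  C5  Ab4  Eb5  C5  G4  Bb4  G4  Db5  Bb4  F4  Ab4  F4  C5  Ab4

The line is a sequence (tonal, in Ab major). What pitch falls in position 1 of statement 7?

Bb3

The unit is 5 notes. Position-1 pitches of the 3 shown cells: Ab4, G4, F4.
Extending down a 2nd: Eb4 → Db4 → C4 → Bb3.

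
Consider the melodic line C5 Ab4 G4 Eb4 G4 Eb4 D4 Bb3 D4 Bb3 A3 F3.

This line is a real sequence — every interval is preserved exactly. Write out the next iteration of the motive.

A3 F3 E3 C3

Unit = 4 notes; the statements start on C5, G4, D4, moving down a 4th each time.
From A3 the exact shape gives A3 F3 E3 C3.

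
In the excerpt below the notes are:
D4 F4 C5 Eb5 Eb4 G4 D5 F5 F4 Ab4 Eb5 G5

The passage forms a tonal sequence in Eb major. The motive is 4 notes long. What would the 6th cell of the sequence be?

Bb4 D5 Ab5 C6

Unit = 4 notes; the statements start on D4, Eb4, F4, moving up a 2nd each time.
Extending up a 2nd: G4 → Ab4 → Bb4.
So cell 6 is Bb4 D5 Ab5 C6.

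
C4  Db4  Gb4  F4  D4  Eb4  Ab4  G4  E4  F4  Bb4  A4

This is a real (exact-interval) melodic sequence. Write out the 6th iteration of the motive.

A#4 B4 E5 D#5

Unit = 4 notes; the statements start on C4, D4, E4, moving up a 2nd each time.
Carrying on: F#4 → G#4 → A#4.
From A#4 the exact shape gives A#4 B4 E5 D#5.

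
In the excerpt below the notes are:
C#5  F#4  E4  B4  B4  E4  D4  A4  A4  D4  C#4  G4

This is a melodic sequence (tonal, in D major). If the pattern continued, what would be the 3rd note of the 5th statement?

Grouping in 4s, the 3rd note of each cell is E4, D4, C#4.
Each moves down a 2nd. Continuing: B3 → A3.

A3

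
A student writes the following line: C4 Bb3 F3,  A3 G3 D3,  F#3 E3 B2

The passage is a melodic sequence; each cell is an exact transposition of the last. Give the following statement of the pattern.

With a 3-note motive the entries are C4, A3, F#3, each down a 3rd from the previous.
So cell 4 is D#3 C#3 G#2.

D#3 C#3 G#2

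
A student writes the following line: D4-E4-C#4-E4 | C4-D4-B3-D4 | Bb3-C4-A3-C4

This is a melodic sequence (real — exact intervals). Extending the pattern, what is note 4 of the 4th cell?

Bb3

With 4-note cells, note 4 of each statement runs E4, D4, C4.
Each moves down a 2nd; the next is Bb3.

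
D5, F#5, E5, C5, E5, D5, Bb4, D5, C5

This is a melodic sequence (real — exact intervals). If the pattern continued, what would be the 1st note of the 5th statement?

The unit is 3 notes. Position-1 pitches of the 3 shown cells: D5, C5, Bb4.
Carrying that down a 2nd forward: Ab4 → Gb4.

Gb4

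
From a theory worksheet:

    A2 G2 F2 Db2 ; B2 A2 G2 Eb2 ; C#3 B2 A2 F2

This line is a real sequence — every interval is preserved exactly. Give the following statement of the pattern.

D#3 C#3 B2 G2

Unit = 4 notes; the statements start on A2, B2, C#3, moving up a 2nd each time.
From D#3 the exact shape gives D#3 C#3 B2 G2.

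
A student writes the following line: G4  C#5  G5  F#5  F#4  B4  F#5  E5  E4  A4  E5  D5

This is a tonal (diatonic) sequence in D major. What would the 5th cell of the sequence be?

C#4 F#4 C#5 B4

With a 4-note motive the entries are G4, F#4, E4, each down a 2nd from the previous.
Extending down a 2nd: D4 → C#4.
Statement 5 starts on C#4 and keeps the same diatonic contour: C#4 F#4 C#5 B4.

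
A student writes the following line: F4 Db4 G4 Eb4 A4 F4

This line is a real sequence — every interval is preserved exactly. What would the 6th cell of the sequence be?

D#5 B4

Taking 2-note groups, the heads are F4, G4, A4: the pattern moves up a 2nd.
Continuing the starts: B4 → C#5 → D#5.
From D#5 the exact shape gives D#5 B4.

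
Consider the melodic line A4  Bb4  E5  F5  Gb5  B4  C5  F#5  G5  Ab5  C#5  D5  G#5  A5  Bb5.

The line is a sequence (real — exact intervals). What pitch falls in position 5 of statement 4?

The unit is 5 notes. Position-5 pitches of the 3 shown cells: Gb5, Ab5, Bb5.
One more up a 2nd gives C6.

C6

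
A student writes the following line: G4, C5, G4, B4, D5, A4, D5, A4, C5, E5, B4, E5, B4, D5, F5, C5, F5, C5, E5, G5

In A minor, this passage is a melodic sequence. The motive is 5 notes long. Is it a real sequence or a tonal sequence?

tonal

Every note is diatonic to A minor.
Cell 1 has +4 semitones from note 3 to 4, but cell 2 has +3 — the interval quality changes while the contour stays the same, which is the hallmark of a tonal sequence.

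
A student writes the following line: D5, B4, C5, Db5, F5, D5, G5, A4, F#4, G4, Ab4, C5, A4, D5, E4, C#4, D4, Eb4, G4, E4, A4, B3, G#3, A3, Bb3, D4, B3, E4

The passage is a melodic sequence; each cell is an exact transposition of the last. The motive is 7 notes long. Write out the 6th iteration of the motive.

Taking 7-note groups, the heads are D5, A4, E4, B3: the pattern moves down a 4th.
Continuing the starts: F#3 → C#3.
So cell 6 is C#3 A#2 B2 C3 E3 C#3 F#3.

C#3 A#2 B2 C3 E3 C#3 F#3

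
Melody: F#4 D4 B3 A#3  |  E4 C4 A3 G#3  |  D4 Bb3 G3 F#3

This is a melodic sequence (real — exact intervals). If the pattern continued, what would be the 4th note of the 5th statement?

The unit is 4 notes. Position-4 pitches of the 3 shown cells: A#3, G#3, F#3.
Carrying that down a 2nd forward: E3 → D3.

D3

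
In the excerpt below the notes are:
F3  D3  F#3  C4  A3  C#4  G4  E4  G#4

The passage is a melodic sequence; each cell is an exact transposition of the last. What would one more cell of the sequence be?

Unit = 3 notes; the statements start on F3, C4, G4, moving up a 5th each time.
Statement 4 starts on D5 and keeps the same exact contour: D5 B4 D#5.

D5 B4 D#5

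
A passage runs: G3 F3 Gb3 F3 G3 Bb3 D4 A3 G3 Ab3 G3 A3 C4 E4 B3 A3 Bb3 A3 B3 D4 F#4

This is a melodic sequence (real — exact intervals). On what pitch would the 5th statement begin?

D#4

With a 7-note motive the entries are G3, A3, B3, each up a 2nd from the previous.
Continuing: C#4 → D#4. Statement 5 starts on D#4.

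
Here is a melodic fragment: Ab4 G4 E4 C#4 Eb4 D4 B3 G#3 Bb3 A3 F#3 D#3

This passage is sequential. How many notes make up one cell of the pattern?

4

Try groups of 4 (3 cells in 12 notes):
Ab4 G4 E4 C#4 | Eb4 D4 B3 G#3 | Bb3 A3 F#3 D#3
Every group is a transposition down a 4th of the one before; no shorter unit works.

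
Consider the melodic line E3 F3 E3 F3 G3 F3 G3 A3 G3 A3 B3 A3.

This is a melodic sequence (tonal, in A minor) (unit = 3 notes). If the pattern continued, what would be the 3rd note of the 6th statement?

With 3-note cells, note 3 of each statement runs E3, F3, G3, A3.
Each moves up a 2nd. Continuing: B3 → C4.

C4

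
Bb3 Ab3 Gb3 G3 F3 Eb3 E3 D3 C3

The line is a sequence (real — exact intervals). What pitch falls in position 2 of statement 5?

G#2

With 3-note cells, note 2 of each statement runs Ab3, F3, D3.
Extending down a 3rd: B2 → G#2.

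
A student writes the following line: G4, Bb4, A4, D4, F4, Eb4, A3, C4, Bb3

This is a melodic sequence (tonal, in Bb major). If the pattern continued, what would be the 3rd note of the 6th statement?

G2

Grouping in 3s, the 3rd note of each cell is A4, Eb4, Bb3.
Each moves down a 4th. Continuing: F3 → C3 → G2.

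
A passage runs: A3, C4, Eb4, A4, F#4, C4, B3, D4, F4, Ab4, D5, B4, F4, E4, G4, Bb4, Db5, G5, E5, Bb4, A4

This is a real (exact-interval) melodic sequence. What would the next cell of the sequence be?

C5 Eb5 Gb5 C6 A5 Eb5 D5

The 7-note cells begin on A3, D4, G4 — each up a 4th from the last.
From C5 the exact shape gives C5 Eb5 Gb5 C6 A5 Eb5 D5.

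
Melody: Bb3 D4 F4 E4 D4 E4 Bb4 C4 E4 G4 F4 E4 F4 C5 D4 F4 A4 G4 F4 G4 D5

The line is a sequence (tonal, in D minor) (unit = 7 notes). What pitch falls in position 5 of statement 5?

The unit is 7 notes. Position-5 pitches of the 3 shown cells: D4, E4, F4.
Extending up a 2nd: G4 → A4.

A4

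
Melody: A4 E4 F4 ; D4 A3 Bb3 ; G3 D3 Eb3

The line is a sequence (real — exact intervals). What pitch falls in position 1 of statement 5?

The unit is 3 notes. Position-1 pitches of the 3 shown cells: A4, D4, G3.
Carrying that down a 5th forward: C3 → F2.

F2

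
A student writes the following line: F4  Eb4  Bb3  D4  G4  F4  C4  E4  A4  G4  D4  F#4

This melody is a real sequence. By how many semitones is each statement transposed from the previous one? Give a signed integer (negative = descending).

2

The 4-note cells begin on F4, G4, A4 — each up a 2nd from the last.
F4 to G4 spans +2 semitones.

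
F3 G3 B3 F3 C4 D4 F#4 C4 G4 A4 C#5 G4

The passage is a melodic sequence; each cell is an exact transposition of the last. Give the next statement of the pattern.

D5 E5 G#5 D5

Unit = 4 notes; the statements start on F3, C4, G4, moving up a 5th each time.
Statement 4 starts on D5 and keeps the same exact contour: D5 E5 G#5 D5.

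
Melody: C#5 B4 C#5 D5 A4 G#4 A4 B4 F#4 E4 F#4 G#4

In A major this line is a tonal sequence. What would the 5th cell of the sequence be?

The 4-note cells begin on C#5, A4, F#4 — each down a 3rd from the last.
Extending down a 3rd: D4 → B3.
From B3 the diatonic shape gives B3 A3 B3 C#4.

B3 A3 B3 C#4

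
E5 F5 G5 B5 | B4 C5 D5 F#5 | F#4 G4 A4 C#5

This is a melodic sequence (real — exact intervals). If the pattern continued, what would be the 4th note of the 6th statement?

The unit is 4 notes. Position-4 pitches of the 3 shown cells: B5, F#5, C#5.
Extending down a 4th: G#4 → D#4 → A#3.

A#3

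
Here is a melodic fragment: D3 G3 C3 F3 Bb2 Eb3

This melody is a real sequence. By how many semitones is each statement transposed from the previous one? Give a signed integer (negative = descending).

With a 2-note motive the entries are D3, C3, Bb2, each down a 2nd from the previous.
D3 to C3 spans -2 semitones.

-2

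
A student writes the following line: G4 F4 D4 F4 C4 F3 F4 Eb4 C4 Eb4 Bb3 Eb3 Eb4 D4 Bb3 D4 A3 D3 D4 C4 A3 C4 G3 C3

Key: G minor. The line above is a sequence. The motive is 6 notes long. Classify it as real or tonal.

Every note is diatonic to G minor.
Cell 1 has -2 semitones from note 1 to 2, but cell 3 has -1 — the interval quality changes while the contour stays the same, which is the hallmark of a tonal sequence.

tonal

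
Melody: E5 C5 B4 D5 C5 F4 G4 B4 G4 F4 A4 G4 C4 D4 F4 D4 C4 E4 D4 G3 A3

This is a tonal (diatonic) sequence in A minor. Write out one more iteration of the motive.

The 7-note cells begin on E5, B4, F4 — each down a 4th from the last.
So cell 4 is C4 A3 G3 B3 A3 D3 E3.

C4 A3 G3 B3 A3 D3 E3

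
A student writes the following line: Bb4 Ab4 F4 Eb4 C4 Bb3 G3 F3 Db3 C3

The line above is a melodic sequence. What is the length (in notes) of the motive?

2

Try groups of 2 (5 cells in 10 notes):
Bb4 Ab4 | F4 Eb4 | C4 Bb3 | G3 F3 | Db3 C3
That's a consistent down a 4th shift per cell, and no other grouping gives one.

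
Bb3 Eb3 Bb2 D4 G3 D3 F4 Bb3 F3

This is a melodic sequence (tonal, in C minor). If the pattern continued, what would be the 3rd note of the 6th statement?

The unit is 3 notes. Position-3 pitches of the 3 shown cells: Bb2, D3, F3.
Extending up a 3rd: Ab3 → C4 → Eb4.

Eb4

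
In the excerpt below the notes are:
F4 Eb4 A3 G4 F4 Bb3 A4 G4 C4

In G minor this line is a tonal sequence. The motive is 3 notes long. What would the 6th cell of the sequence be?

D5 C5 F4

Unit = 3 notes; the statements start on F4, G4, A4, moving up a 2nd each time.
Carrying on: Bb4 → C5 → D5.
So cell 6 is D5 C5 F4.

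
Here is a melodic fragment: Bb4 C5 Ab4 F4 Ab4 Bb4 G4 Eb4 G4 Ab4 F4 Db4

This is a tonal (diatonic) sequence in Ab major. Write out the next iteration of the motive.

F4 G4 Eb4 C4

Unit = 4 notes; the statements start on Bb4, Ab4, G4, moving down a 2nd each time.
From F4 the diatonic shape gives F4 G4 Eb4 C4.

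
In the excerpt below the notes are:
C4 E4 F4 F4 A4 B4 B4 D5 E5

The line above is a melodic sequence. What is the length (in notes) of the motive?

There are 9 notes; a 3-note unit gives 3 cells:
C4 E4 F4 | F4 A4 B4 | B4 D5 E5
Every group is a transposition up a 4th of the one before; no shorter unit works.

3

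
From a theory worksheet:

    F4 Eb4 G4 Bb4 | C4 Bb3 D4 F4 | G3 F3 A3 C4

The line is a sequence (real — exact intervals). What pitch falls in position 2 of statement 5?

Grouping in 4s, the 2nd note of each cell is Eb4, Bb3, F3.
Extending down a 4th: C3 → G2.

G2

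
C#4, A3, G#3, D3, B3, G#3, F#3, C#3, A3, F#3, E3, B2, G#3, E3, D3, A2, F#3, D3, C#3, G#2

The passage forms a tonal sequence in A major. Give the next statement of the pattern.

Unit = 4 notes; the statements start on C#4, B3, A3, G#3, F#3, moving down a 2nd each time.
So cell 6 is E3 C#3 B2 F#2.

E3 C#3 B2 F#2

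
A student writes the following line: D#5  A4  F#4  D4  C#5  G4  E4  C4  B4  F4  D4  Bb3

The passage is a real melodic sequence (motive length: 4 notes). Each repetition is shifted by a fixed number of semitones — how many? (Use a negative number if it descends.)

-2

Taking 4-note groups, the heads are D#5, C#5, B4: the pattern moves down a 2nd.
D#5 to C#5 spans -2 semitones.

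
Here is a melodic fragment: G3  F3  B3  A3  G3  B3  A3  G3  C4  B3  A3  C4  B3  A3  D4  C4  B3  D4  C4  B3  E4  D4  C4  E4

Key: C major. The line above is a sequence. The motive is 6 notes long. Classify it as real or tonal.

Every note is diatonic to C major.
Cell 1 has +6 semitones from note 2 to 3, but cell 2 has +5 — the interval quality changes while the contour stays the same, which is the hallmark of a tonal sequence.

tonal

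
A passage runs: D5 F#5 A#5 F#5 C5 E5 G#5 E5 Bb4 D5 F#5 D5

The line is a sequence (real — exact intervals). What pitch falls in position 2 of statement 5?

Grouping in 4s, the 2nd note of each cell is F#5, E5, D5.
Carrying that down a 2nd forward: C5 → Bb4.

Bb4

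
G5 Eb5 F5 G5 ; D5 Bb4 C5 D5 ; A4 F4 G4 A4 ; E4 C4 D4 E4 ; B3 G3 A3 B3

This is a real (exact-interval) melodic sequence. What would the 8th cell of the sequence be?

Taking 4-note groups, the heads are G5, D5, A4, E4, B3: the pattern moves down a 4th.
Carrying on: F#3 → C#3 → G#2.
Statement 8 starts on G#2 and keeps the same exact contour: G#2 E2 F#2 G#2.

G#2 E2 F#2 G#2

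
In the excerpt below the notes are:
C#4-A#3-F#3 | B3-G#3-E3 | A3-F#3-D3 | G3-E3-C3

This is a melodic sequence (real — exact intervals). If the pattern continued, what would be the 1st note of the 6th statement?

Grouping in 3s, the 1st note of each cell is C#4, B3, A3, G3.
Extending down a 2nd: F3 → Eb3.

Eb3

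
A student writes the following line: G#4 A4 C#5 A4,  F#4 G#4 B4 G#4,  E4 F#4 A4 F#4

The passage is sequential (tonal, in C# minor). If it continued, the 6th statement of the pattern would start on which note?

With a 4-note motive the entries are G#4, F#4, E4, each down a 2nd from the previous.
Extending the heads down a 2nd: D#4 → C#4 → B3.

B3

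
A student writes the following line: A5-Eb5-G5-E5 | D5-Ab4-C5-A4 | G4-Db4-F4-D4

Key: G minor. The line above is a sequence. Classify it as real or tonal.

real

Each cell has the same semitone pattern (-6, 4, -3) — intervals are preserved exactly.
And E5 lies outside G minor, so the sequence is real rather than tonal.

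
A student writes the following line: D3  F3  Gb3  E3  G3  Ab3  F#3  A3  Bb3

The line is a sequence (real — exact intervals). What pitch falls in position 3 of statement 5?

D4

The unit is 3 notes. Position-3 pitches of the 3 shown cells: Gb3, Ab3, Bb3.
Each moves up a 2nd. Continuing: C4 → D4.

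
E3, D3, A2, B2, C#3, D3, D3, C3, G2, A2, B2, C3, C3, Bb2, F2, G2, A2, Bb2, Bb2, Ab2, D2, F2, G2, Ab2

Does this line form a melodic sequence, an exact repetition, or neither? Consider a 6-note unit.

Note 3 of cell 4 is D2; if this were a sequence it would be Eb2. No unit length gives a consistent transposition pattern.

neither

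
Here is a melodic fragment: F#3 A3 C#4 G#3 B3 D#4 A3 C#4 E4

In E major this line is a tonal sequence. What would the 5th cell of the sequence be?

C#4 E4 G#4

With a 3-note motive the entries are F#3, G#3, A3, each up a 2nd from the previous.
Continuing the starts: B3 → C#4.
Statement 5 starts on C#4 and keeps the same diatonic contour: C#4 E4 G#4.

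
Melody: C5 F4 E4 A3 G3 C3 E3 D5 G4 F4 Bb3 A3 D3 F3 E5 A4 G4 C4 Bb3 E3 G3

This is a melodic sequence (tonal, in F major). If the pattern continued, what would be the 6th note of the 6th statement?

The unit is 7 notes. Position-6 pitches of the 3 shown cells: C3, D3, E3.
Carrying that up a 2nd forward: F3 → G3 → A3.

A3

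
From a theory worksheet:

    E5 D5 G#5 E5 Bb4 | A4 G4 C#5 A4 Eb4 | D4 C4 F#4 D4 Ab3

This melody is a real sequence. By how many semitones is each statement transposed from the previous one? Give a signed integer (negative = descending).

-7

With a 5-note motive the entries are E5, A4, D4, each down a 5th from the previous.
E5 to A4 spans -7 semitones.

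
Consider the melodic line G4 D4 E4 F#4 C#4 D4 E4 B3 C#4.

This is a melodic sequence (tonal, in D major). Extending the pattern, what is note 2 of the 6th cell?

Grouping in 3s, the 2nd note of each cell is D4, C#4, B3.
Each moves down a 2nd. Continuing: A3 → G3 → F#3.

F#3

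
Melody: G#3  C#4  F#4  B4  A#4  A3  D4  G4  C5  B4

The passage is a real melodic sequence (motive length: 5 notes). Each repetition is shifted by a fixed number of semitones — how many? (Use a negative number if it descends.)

1

Unit = 5 notes; the statements start on G#3, A3, moving up a 2nd each time.
G#3 to A3 spans +1 semitones.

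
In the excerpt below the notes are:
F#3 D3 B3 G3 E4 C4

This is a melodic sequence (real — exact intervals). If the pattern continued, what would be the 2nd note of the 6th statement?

With 2-note cells, note 2 of each statement runs D3, G3, C4.
Carrying that up a 4th forward: F4 → Bb4 → Eb5.

Eb5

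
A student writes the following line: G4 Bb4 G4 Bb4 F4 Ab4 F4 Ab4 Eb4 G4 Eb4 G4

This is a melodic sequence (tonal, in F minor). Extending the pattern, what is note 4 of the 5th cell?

Eb4

Grouping in 4s, the 4th note of each cell is Bb4, Ab4, G4.
Each moves down a 2nd. Continuing: F4 → Eb4.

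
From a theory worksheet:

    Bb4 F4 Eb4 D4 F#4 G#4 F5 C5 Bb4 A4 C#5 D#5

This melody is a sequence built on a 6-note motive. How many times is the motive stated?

2

12 notes in groups of 6 gives 12/6 = 2 statements.
Starts: Bb4, F5 — each up a 5th.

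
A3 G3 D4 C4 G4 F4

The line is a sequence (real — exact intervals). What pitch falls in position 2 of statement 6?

Grouping in 2s, the 2nd note of each cell is G3, C4, F4.
Each moves up a 4th. Continuing: Bb4 → Eb5 → Ab5.

Ab5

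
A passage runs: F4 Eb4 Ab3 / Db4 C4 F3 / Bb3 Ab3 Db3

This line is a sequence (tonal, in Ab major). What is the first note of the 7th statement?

Ab2

With a 3-note motive the entries are F4, Db4, Bb3, each down a 3rd from the previous.
Continuing: G3 → Eb3 → C3 → Ab2. Statement 7 starts on Ab2.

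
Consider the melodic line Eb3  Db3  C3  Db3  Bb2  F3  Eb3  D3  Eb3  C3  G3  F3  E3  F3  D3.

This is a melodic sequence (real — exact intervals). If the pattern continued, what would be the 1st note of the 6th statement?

The unit is 5 notes. Position-1 pitches of the 3 shown cells: Eb3, F3, G3.
Each moves up a 2nd. Continuing: A3 → B3 → C#4.

C#4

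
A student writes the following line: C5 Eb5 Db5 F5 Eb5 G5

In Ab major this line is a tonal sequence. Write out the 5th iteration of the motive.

Taking 2-note groups, the heads are C5, Db5, Eb5: the pattern moves up a 2nd.
Extending up a 2nd: F5 → G5.
So cell 5 is G5 Bb5.

G5 Bb5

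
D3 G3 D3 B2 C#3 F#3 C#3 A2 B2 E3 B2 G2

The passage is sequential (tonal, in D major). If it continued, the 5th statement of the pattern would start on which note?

G2

Unit = 4 notes; the statements start on D3, C#3, B2, moving down a 2nd each time.
Extending the heads down a 2nd: A2 → G2.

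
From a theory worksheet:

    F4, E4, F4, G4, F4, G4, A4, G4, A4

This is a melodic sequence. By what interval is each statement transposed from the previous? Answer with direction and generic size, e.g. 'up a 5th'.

up a 2nd

Unit = 3 notes; the statements start on F4, G4, A4, moving up a 2nd each time.
F4 to G4 is up a 2nd.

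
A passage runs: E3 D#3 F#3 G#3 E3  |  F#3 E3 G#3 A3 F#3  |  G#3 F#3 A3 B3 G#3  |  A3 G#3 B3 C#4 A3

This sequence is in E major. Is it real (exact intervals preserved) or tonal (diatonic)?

tonal

Every note is diatonic to E major.
Cell 1 has -1 semitones from note 1 to 2, but cell 2 has -2 — the interval quality changes while the contour stays the same, which is the hallmark of a tonal sequence.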